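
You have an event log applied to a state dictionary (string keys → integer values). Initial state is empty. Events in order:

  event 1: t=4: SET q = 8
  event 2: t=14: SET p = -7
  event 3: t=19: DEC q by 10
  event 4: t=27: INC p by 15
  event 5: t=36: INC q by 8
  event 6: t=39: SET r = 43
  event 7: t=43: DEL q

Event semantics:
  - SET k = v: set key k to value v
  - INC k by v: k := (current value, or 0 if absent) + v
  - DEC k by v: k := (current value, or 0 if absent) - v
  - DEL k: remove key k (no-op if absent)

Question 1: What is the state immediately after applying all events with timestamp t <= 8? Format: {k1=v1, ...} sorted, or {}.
Answer: {q=8}

Derivation:
Apply events with t <= 8 (1 events):
  after event 1 (t=4: SET q = 8): {q=8}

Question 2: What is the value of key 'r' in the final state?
Answer: 43

Derivation:
Track key 'r' through all 7 events:
  event 1 (t=4: SET q = 8): r unchanged
  event 2 (t=14: SET p = -7): r unchanged
  event 3 (t=19: DEC q by 10): r unchanged
  event 4 (t=27: INC p by 15): r unchanged
  event 5 (t=36: INC q by 8): r unchanged
  event 6 (t=39: SET r = 43): r (absent) -> 43
  event 7 (t=43: DEL q): r unchanged
Final: r = 43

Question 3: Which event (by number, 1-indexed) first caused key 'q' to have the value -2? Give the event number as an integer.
Looking for first event where q becomes -2:
  event 1: q = 8
  event 2: q = 8
  event 3: q 8 -> -2  <-- first match

Answer: 3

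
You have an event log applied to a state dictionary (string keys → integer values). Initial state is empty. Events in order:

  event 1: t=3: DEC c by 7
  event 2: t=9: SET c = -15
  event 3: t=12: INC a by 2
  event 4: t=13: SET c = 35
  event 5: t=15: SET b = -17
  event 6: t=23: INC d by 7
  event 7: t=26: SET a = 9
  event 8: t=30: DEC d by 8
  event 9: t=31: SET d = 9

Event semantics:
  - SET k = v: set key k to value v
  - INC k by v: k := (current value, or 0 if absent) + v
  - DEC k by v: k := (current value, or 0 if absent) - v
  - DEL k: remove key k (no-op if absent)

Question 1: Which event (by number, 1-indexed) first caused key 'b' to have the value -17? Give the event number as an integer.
Answer: 5

Derivation:
Looking for first event where b becomes -17:
  event 5: b (absent) -> -17  <-- first match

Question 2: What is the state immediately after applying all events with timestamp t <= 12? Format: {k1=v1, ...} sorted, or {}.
Answer: {a=2, c=-15}

Derivation:
Apply events with t <= 12 (3 events):
  after event 1 (t=3: DEC c by 7): {c=-7}
  after event 2 (t=9: SET c = -15): {c=-15}
  after event 3 (t=12: INC a by 2): {a=2, c=-15}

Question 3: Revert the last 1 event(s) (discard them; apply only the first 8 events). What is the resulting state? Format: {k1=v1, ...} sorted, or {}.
Keep first 8 events (discard last 1):
  after event 1 (t=3: DEC c by 7): {c=-7}
  after event 2 (t=9: SET c = -15): {c=-15}
  after event 3 (t=12: INC a by 2): {a=2, c=-15}
  after event 4 (t=13: SET c = 35): {a=2, c=35}
  after event 5 (t=15: SET b = -17): {a=2, b=-17, c=35}
  after event 6 (t=23: INC d by 7): {a=2, b=-17, c=35, d=7}
  after event 7 (t=26: SET a = 9): {a=9, b=-17, c=35, d=7}
  after event 8 (t=30: DEC d by 8): {a=9, b=-17, c=35, d=-1}

Answer: {a=9, b=-17, c=35, d=-1}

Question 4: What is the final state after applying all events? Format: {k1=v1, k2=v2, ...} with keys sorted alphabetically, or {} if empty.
  after event 1 (t=3: DEC c by 7): {c=-7}
  after event 2 (t=9: SET c = -15): {c=-15}
  after event 3 (t=12: INC a by 2): {a=2, c=-15}
  after event 4 (t=13: SET c = 35): {a=2, c=35}
  after event 5 (t=15: SET b = -17): {a=2, b=-17, c=35}
  after event 6 (t=23: INC d by 7): {a=2, b=-17, c=35, d=7}
  after event 7 (t=26: SET a = 9): {a=9, b=-17, c=35, d=7}
  after event 8 (t=30: DEC d by 8): {a=9, b=-17, c=35, d=-1}
  after event 9 (t=31: SET d = 9): {a=9, b=-17, c=35, d=9}

Answer: {a=9, b=-17, c=35, d=9}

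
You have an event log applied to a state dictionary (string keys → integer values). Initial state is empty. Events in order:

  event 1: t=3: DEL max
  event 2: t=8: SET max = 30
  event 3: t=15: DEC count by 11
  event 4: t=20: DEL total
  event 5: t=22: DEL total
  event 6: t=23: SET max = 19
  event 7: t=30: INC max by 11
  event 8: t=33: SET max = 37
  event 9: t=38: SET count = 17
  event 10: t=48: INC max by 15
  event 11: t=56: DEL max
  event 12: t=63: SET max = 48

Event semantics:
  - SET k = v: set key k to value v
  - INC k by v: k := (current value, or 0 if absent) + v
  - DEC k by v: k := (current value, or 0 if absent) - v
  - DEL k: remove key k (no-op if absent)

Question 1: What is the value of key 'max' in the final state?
Answer: 48

Derivation:
Track key 'max' through all 12 events:
  event 1 (t=3: DEL max): max (absent) -> (absent)
  event 2 (t=8: SET max = 30): max (absent) -> 30
  event 3 (t=15: DEC count by 11): max unchanged
  event 4 (t=20: DEL total): max unchanged
  event 5 (t=22: DEL total): max unchanged
  event 6 (t=23: SET max = 19): max 30 -> 19
  event 7 (t=30: INC max by 11): max 19 -> 30
  event 8 (t=33: SET max = 37): max 30 -> 37
  event 9 (t=38: SET count = 17): max unchanged
  event 10 (t=48: INC max by 15): max 37 -> 52
  event 11 (t=56: DEL max): max 52 -> (absent)
  event 12 (t=63: SET max = 48): max (absent) -> 48
Final: max = 48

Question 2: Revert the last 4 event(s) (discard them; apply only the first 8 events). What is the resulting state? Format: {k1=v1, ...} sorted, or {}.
Answer: {count=-11, max=37}

Derivation:
Keep first 8 events (discard last 4):
  after event 1 (t=3: DEL max): {}
  after event 2 (t=8: SET max = 30): {max=30}
  after event 3 (t=15: DEC count by 11): {count=-11, max=30}
  after event 4 (t=20: DEL total): {count=-11, max=30}
  after event 5 (t=22: DEL total): {count=-11, max=30}
  after event 6 (t=23: SET max = 19): {count=-11, max=19}
  after event 7 (t=30: INC max by 11): {count=-11, max=30}
  after event 8 (t=33: SET max = 37): {count=-11, max=37}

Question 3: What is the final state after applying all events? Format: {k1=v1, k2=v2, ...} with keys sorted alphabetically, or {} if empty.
  after event 1 (t=3: DEL max): {}
  after event 2 (t=8: SET max = 30): {max=30}
  after event 3 (t=15: DEC count by 11): {count=-11, max=30}
  after event 4 (t=20: DEL total): {count=-11, max=30}
  after event 5 (t=22: DEL total): {count=-11, max=30}
  after event 6 (t=23: SET max = 19): {count=-11, max=19}
  after event 7 (t=30: INC max by 11): {count=-11, max=30}
  after event 8 (t=33: SET max = 37): {count=-11, max=37}
  after event 9 (t=38: SET count = 17): {count=17, max=37}
  after event 10 (t=48: INC max by 15): {count=17, max=52}
  after event 11 (t=56: DEL max): {count=17}
  after event 12 (t=63: SET max = 48): {count=17, max=48}

Answer: {count=17, max=48}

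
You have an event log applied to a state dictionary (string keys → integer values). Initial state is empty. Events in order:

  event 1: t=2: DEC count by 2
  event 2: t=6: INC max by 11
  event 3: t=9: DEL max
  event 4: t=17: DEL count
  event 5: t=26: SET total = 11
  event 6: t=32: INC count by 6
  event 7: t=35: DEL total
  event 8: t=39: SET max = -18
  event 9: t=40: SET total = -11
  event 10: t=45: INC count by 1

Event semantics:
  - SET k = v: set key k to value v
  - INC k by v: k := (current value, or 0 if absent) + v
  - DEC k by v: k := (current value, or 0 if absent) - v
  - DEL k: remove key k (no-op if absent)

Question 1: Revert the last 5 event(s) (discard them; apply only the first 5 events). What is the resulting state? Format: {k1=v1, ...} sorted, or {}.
Keep first 5 events (discard last 5):
  after event 1 (t=2: DEC count by 2): {count=-2}
  after event 2 (t=6: INC max by 11): {count=-2, max=11}
  after event 3 (t=9: DEL max): {count=-2}
  after event 4 (t=17: DEL count): {}
  after event 5 (t=26: SET total = 11): {total=11}

Answer: {total=11}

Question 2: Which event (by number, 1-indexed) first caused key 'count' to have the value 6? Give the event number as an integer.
Answer: 6

Derivation:
Looking for first event where count becomes 6:
  event 1: count = -2
  event 2: count = -2
  event 3: count = -2
  event 4: count = (absent)
  event 6: count (absent) -> 6  <-- first match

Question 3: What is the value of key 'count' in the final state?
Track key 'count' through all 10 events:
  event 1 (t=2: DEC count by 2): count (absent) -> -2
  event 2 (t=6: INC max by 11): count unchanged
  event 3 (t=9: DEL max): count unchanged
  event 4 (t=17: DEL count): count -2 -> (absent)
  event 5 (t=26: SET total = 11): count unchanged
  event 6 (t=32: INC count by 6): count (absent) -> 6
  event 7 (t=35: DEL total): count unchanged
  event 8 (t=39: SET max = -18): count unchanged
  event 9 (t=40: SET total = -11): count unchanged
  event 10 (t=45: INC count by 1): count 6 -> 7
Final: count = 7

Answer: 7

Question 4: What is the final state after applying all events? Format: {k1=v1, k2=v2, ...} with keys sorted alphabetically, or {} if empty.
Answer: {count=7, max=-18, total=-11}

Derivation:
  after event 1 (t=2: DEC count by 2): {count=-2}
  after event 2 (t=6: INC max by 11): {count=-2, max=11}
  after event 3 (t=9: DEL max): {count=-2}
  after event 4 (t=17: DEL count): {}
  after event 5 (t=26: SET total = 11): {total=11}
  after event 6 (t=32: INC count by 6): {count=6, total=11}
  after event 7 (t=35: DEL total): {count=6}
  after event 8 (t=39: SET max = -18): {count=6, max=-18}
  after event 9 (t=40: SET total = -11): {count=6, max=-18, total=-11}
  after event 10 (t=45: INC count by 1): {count=7, max=-18, total=-11}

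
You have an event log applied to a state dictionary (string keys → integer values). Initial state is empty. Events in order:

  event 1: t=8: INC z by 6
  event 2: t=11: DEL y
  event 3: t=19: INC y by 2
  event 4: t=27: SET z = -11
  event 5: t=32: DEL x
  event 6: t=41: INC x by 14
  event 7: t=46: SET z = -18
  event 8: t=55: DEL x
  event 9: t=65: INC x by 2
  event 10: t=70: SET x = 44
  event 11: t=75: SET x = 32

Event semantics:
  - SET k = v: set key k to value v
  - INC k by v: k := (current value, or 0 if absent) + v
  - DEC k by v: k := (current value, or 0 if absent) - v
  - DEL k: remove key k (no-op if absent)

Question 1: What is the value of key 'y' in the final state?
Track key 'y' through all 11 events:
  event 1 (t=8: INC z by 6): y unchanged
  event 2 (t=11: DEL y): y (absent) -> (absent)
  event 3 (t=19: INC y by 2): y (absent) -> 2
  event 4 (t=27: SET z = -11): y unchanged
  event 5 (t=32: DEL x): y unchanged
  event 6 (t=41: INC x by 14): y unchanged
  event 7 (t=46: SET z = -18): y unchanged
  event 8 (t=55: DEL x): y unchanged
  event 9 (t=65: INC x by 2): y unchanged
  event 10 (t=70: SET x = 44): y unchanged
  event 11 (t=75: SET x = 32): y unchanged
Final: y = 2

Answer: 2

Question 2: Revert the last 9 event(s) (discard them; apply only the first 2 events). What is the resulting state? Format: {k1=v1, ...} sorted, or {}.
Keep first 2 events (discard last 9):
  after event 1 (t=8: INC z by 6): {z=6}
  after event 2 (t=11: DEL y): {z=6}

Answer: {z=6}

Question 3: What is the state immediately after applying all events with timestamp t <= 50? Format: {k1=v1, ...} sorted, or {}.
Answer: {x=14, y=2, z=-18}

Derivation:
Apply events with t <= 50 (7 events):
  after event 1 (t=8: INC z by 6): {z=6}
  after event 2 (t=11: DEL y): {z=6}
  after event 3 (t=19: INC y by 2): {y=2, z=6}
  after event 4 (t=27: SET z = -11): {y=2, z=-11}
  after event 5 (t=32: DEL x): {y=2, z=-11}
  after event 6 (t=41: INC x by 14): {x=14, y=2, z=-11}
  after event 7 (t=46: SET z = -18): {x=14, y=2, z=-18}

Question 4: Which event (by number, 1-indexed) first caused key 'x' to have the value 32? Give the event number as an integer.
Answer: 11

Derivation:
Looking for first event where x becomes 32:
  event 6: x = 14
  event 7: x = 14
  event 8: x = (absent)
  event 9: x = 2
  event 10: x = 44
  event 11: x 44 -> 32  <-- first match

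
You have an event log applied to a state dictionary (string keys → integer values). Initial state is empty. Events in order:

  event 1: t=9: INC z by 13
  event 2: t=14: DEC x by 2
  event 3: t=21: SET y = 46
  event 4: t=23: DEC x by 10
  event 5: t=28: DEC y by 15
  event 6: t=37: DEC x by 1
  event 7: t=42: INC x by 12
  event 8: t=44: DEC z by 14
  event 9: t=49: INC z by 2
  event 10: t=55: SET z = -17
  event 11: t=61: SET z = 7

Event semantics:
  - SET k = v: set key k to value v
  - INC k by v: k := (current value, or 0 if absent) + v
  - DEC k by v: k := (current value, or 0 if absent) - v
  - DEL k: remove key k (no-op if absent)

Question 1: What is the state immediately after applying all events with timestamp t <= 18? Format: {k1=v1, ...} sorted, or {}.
Answer: {x=-2, z=13}

Derivation:
Apply events with t <= 18 (2 events):
  after event 1 (t=9: INC z by 13): {z=13}
  after event 2 (t=14: DEC x by 2): {x=-2, z=13}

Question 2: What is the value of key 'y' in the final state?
Answer: 31

Derivation:
Track key 'y' through all 11 events:
  event 1 (t=9: INC z by 13): y unchanged
  event 2 (t=14: DEC x by 2): y unchanged
  event 3 (t=21: SET y = 46): y (absent) -> 46
  event 4 (t=23: DEC x by 10): y unchanged
  event 5 (t=28: DEC y by 15): y 46 -> 31
  event 6 (t=37: DEC x by 1): y unchanged
  event 7 (t=42: INC x by 12): y unchanged
  event 8 (t=44: DEC z by 14): y unchanged
  event 9 (t=49: INC z by 2): y unchanged
  event 10 (t=55: SET z = -17): y unchanged
  event 11 (t=61: SET z = 7): y unchanged
Final: y = 31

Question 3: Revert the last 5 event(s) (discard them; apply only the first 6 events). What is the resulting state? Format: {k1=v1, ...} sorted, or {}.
Keep first 6 events (discard last 5):
  after event 1 (t=9: INC z by 13): {z=13}
  after event 2 (t=14: DEC x by 2): {x=-2, z=13}
  after event 3 (t=21: SET y = 46): {x=-2, y=46, z=13}
  after event 4 (t=23: DEC x by 10): {x=-12, y=46, z=13}
  after event 5 (t=28: DEC y by 15): {x=-12, y=31, z=13}
  after event 6 (t=37: DEC x by 1): {x=-13, y=31, z=13}

Answer: {x=-13, y=31, z=13}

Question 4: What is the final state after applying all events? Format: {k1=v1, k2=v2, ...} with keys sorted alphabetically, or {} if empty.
Answer: {x=-1, y=31, z=7}

Derivation:
  after event 1 (t=9: INC z by 13): {z=13}
  after event 2 (t=14: DEC x by 2): {x=-2, z=13}
  after event 3 (t=21: SET y = 46): {x=-2, y=46, z=13}
  after event 4 (t=23: DEC x by 10): {x=-12, y=46, z=13}
  after event 5 (t=28: DEC y by 15): {x=-12, y=31, z=13}
  after event 6 (t=37: DEC x by 1): {x=-13, y=31, z=13}
  after event 7 (t=42: INC x by 12): {x=-1, y=31, z=13}
  after event 8 (t=44: DEC z by 14): {x=-1, y=31, z=-1}
  after event 9 (t=49: INC z by 2): {x=-1, y=31, z=1}
  after event 10 (t=55: SET z = -17): {x=-1, y=31, z=-17}
  after event 11 (t=61: SET z = 7): {x=-1, y=31, z=7}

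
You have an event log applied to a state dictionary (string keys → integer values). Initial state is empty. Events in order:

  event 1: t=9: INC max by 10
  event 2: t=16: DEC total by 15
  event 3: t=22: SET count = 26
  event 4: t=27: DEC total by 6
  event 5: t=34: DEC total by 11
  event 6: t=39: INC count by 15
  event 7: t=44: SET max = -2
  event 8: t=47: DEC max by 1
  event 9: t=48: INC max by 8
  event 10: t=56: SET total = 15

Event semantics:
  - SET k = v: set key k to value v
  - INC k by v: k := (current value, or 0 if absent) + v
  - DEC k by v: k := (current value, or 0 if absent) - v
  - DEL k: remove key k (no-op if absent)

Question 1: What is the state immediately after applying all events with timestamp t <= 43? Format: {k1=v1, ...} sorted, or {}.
Apply events with t <= 43 (6 events):
  after event 1 (t=9: INC max by 10): {max=10}
  after event 2 (t=16: DEC total by 15): {max=10, total=-15}
  after event 3 (t=22: SET count = 26): {count=26, max=10, total=-15}
  after event 4 (t=27: DEC total by 6): {count=26, max=10, total=-21}
  after event 5 (t=34: DEC total by 11): {count=26, max=10, total=-32}
  after event 6 (t=39: INC count by 15): {count=41, max=10, total=-32}

Answer: {count=41, max=10, total=-32}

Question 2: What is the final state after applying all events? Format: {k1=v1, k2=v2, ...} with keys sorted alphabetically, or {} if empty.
Answer: {count=41, max=5, total=15}

Derivation:
  after event 1 (t=9: INC max by 10): {max=10}
  after event 2 (t=16: DEC total by 15): {max=10, total=-15}
  after event 3 (t=22: SET count = 26): {count=26, max=10, total=-15}
  after event 4 (t=27: DEC total by 6): {count=26, max=10, total=-21}
  after event 5 (t=34: DEC total by 11): {count=26, max=10, total=-32}
  after event 6 (t=39: INC count by 15): {count=41, max=10, total=-32}
  after event 7 (t=44: SET max = -2): {count=41, max=-2, total=-32}
  after event 8 (t=47: DEC max by 1): {count=41, max=-3, total=-32}
  after event 9 (t=48: INC max by 8): {count=41, max=5, total=-32}
  after event 10 (t=56: SET total = 15): {count=41, max=5, total=15}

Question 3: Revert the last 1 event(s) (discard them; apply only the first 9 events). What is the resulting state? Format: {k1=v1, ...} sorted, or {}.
Answer: {count=41, max=5, total=-32}

Derivation:
Keep first 9 events (discard last 1):
  after event 1 (t=9: INC max by 10): {max=10}
  after event 2 (t=16: DEC total by 15): {max=10, total=-15}
  after event 3 (t=22: SET count = 26): {count=26, max=10, total=-15}
  after event 4 (t=27: DEC total by 6): {count=26, max=10, total=-21}
  after event 5 (t=34: DEC total by 11): {count=26, max=10, total=-32}
  after event 6 (t=39: INC count by 15): {count=41, max=10, total=-32}
  after event 7 (t=44: SET max = -2): {count=41, max=-2, total=-32}
  after event 8 (t=47: DEC max by 1): {count=41, max=-3, total=-32}
  after event 9 (t=48: INC max by 8): {count=41, max=5, total=-32}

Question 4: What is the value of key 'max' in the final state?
Answer: 5

Derivation:
Track key 'max' through all 10 events:
  event 1 (t=9: INC max by 10): max (absent) -> 10
  event 2 (t=16: DEC total by 15): max unchanged
  event 3 (t=22: SET count = 26): max unchanged
  event 4 (t=27: DEC total by 6): max unchanged
  event 5 (t=34: DEC total by 11): max unchanged
  event 6 (t=39: INC count by 15): max unchanged
  event 7 (t=44: SET max = -2): max 10 -> -2
  event 8 (t=47: DEC max by 1): max -2 -> -3
  event 9 (t=48: INC max by 8): max -3 -> 5
  event 10 (t=56: SET total = 15): max unchanged
Final: max = 5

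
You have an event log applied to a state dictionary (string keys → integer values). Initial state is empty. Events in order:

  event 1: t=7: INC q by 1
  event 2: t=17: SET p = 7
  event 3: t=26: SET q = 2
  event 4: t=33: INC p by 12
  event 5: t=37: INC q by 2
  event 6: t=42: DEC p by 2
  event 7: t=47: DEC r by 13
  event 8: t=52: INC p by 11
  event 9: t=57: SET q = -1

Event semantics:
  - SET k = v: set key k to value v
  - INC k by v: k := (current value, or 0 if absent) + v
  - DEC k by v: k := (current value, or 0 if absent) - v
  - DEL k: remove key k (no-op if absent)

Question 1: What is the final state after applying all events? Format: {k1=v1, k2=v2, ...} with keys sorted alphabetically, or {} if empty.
  after event 1 (t=7: INC q by 1): {q=1}
  after event 2 (t=17: SET p = 7): {p=7, q=1}
  after event 3 (t=26: SET q = 2): {p=7, q=2}
  after event 4 (t=33: INC p by 12): {p=19, q=2}
  after event 5 (t=37: INC q by 2): {p=19, q=4}
  after event 6 (t=42: DEC p by 2): {p=17, q=4}
  after event 7 (t=47: DEC r by 13): {p=17, q=4, r=-13}
  after event 8 (t=52: INC p by 11): {p=28, q=4, r=-13}
  after event 9 (t=57: SET q = -1): {p=28, q=-1, r=-13}

Answer: {p=28, q=-1, r=-13}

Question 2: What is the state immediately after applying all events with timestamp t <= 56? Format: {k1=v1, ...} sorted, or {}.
Apply events with t <= 56 (8 events):
  after event 1 (t=7: INC q by 1): {q=1}
  after event 2 (t=17: SET p = 7): {p=7, q=1}
  after event 3 (t=26: SET q = 2): {p=7, q=2}
  after event 4 (t=33: INC p by 12): {p=19, q=2}
  after event 5 (t=37: INC q by 2): {p=19, q=4}
  after event 6 (t=42: DEC p by 2): {p=17, q=4}
  after event 7 (t=47: DEC r by 13): {p=17, q=4, r=-13}
  after event 8 (t=52: INC p by 11): {p=28, q=4, r=-13}

Answer: {p=28, q=4, r=-13}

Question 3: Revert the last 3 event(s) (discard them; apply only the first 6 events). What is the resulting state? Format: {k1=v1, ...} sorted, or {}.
Keep first 6 events (discard last 3):
  after event 1 (t=7: INC q by 1): {q=1}
  after event 2 (t=17: SET p = 7): {p=7, q=1}
  after event 3 (t=26: SET q = 2): {p=7, q=2}
  after event 4 (t=33: INC p by 12): {p=19, q=2}
  after event 5 (t=37: INC q by 2): {p=19, q=4}
  after event 6 (t=42: DEC p by 2): {p=17, q=4}

Answer: {p=17, q=4}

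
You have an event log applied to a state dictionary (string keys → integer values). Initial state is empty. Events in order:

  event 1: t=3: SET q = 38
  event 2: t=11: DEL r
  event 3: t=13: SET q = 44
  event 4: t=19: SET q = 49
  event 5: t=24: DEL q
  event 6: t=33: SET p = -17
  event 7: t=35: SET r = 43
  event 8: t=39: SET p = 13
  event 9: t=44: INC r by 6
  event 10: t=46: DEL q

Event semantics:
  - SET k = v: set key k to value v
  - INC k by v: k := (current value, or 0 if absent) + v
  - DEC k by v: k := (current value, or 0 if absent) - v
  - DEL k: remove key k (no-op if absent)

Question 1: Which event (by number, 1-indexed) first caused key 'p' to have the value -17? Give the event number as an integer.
Answer: 6

Derivation:
Looking for first event where p becomes -17:
  event 6: p (absent) -> -17  <-- first match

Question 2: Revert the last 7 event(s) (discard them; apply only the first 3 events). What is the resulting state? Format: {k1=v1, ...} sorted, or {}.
Answer: {q=44}

Derivation:
Keep first 3 events (discard last 7):
  after event 1 (t=3: SET q = 38): {q=38}
  after event 2 (t=11: DEL r): {q=38}
  after event 3 (t=13: SET q = 44): {q=44}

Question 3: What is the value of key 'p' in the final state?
Track key 'p' through all 10 events:
  event 1 (t=3: SET q = 38): p unchanged
  event 2 (t=11: DEL r): p unchanged
  event 3 (t=13: SET q = 44): p unchanged
  event 4 (t=19: SET q = 49): p unchanged
  event 5 (t=24: DEL q): p unchanged
  event 6 (t=33: SET p = -17): p (absent) -> -17
  event 7 (t=35: SET r = 43): p unchanged
  event 8 (t=39: SET p = 13): p -17 -> 13
  event 9 (t=44: INC r by 6): p unchanged
  event 10 (t=46: DEL q): p unchanged
Final: p = 13

Answer: 13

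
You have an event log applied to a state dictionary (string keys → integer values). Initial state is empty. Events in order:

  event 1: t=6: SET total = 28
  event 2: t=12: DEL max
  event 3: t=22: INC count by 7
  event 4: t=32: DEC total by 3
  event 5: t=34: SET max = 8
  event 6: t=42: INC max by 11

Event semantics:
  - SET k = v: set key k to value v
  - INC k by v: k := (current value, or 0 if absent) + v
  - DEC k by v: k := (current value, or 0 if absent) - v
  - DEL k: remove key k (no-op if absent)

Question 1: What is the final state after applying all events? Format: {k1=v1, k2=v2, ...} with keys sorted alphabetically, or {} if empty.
  after event 1 (t=6: SET total = 28): {total=28}
  after event 2 (t=12: DEL max): {total=28}
  after event 3 (t=22: INC count by 7): {count=7, total=28}
  after event 4 (t=32: DEC total by 3): {count=7, total=25}
  after event 5 (t=34: SET max = 8): {count=7, max=8, total=25}
  after event 6 (t=42: INC max by 11): {count=7, max=19, total=25}

Answer: {count=7, max=19, total=25}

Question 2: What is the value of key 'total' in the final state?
Answer: 25

Derivation:
Track key 'total' through all 6 events:
  event 1 (t=6: SET total = 28): total (absent) -> 28
  event 2 (t=12: DEL max): total unchanged
  event 3 (t=22: INC count by 7): total unchanged
  event 4 (t=32: DEC total by 3): total 28 -> 25
  event 5 (t=34: SET max = 8): total unchanged
  event 6 (t=42: INC max by 11): total unchanged
Final: total = 25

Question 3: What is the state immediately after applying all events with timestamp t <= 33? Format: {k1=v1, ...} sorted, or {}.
Apply events with t <= 33 (4 events):
  after event 1 (t=6: SET total = 28): {total=28}
  after event 2 (t=12: DEL max): {total=28}
  after event 3 (t=22: INC count by 7): {count=7, total=28}
  after event 4 (t=32: DEC total by 3): {count=7, total=25}

Answer: {count=7, total=25}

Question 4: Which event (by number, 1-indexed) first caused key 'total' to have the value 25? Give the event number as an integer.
Answer: 4

Derivation:
Looking for first event where total becomes 25:
  event 1: total = 28
  event 2: total = 28
  event 3: total = 28
  event 4: total 28 -> 25  <-- first match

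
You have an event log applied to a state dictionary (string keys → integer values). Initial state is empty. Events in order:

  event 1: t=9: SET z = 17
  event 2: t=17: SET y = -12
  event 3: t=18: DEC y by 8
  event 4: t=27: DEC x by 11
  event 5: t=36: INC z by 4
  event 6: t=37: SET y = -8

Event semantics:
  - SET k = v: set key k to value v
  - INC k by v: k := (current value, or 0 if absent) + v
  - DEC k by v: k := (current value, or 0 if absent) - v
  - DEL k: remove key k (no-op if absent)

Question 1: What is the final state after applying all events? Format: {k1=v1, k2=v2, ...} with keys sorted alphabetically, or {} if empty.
Answer: {x=-11, y=-8, z=21}

Derivation:
  after event 1 (t=9: SET z = 17): {z=17}
  after event 2 (t=17: SET y = -12): {y=-12, z=17}
  after event 3 (t=18: DEC y by 8): {y=-20, z=17}
  after event 4 (t=27: DEC x by 11): {x=-11, y=-20, z=17}
  after event 5 (t=36: INC z by 4): {x=-11, y=-20, z=21}
  after event 6 (t=37: SET y = -8): {x=-11, y=-8, z=21}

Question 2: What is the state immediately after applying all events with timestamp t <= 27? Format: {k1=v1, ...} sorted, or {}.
Apply events with t <= 27 (4 events):
  after event 1 (t=9: SET z = 17): {z=17}
  after event 2 (t=17: SET y = -12): {y=-12, z=17}
  after event 3 (t=18: DEC y by 8): {y=-20, z=17}
  after event 4 (t=27: DEC x by 11): {x=-11, y=-20, z=17}

Answer: {x=-11, y=-20, z=17}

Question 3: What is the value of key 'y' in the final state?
Track key 'y' through all 6 events:
  event 1 (t=9: SET z = 17): y unchanged
  event 2 (t=17: SET y = -12): y (absent) -> -12
  event 3 (t=18: DEC y by 8): y -12 -> -20
  event 4 (t=27: DEC x by 11): y unchanged
  event 5 (t=36: INC z by 4): y unchanged
  event 6 (t=37: SET y = -8): y -20 -> -8
Final: y = -8

Answer: -8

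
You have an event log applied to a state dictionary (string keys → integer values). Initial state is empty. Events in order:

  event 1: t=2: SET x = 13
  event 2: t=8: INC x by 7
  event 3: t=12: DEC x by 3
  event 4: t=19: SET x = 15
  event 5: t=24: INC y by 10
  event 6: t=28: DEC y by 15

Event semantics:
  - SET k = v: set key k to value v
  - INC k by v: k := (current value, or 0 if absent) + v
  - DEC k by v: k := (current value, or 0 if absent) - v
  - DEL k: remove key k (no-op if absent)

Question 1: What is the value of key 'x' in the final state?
Answer: 15

Derivation:
Track key 'x' through all 6 events:
  event 1 (t=2: SET x = 13): x (absent) -> 13
  event 2 (t=8: INC x by 7): x 13 -> 20
  event 3 (t=12: DEC x by 3): x 20 -> 17
  event 4 (t=19: SET x = 15): x 17 -> 15
  event 5 (t=24: INC y by 10): x unchanged
  event 6 (t=28: DEC y by 15): x unchanged
Final: x = 15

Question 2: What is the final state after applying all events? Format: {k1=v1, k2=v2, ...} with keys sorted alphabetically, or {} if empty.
  after event 1 (t=2: SET x = 13): {x=13}
  after event 2 (t=8: INC x by 7): {x=20}
  after event 3 (t=12: DEC x by 3): {x=17}
  after event 4 (t=19: SET x = 15): {x=15}
  after event 5 (t=24: INC y by 10): {x=15, y=10}
  after event 6 (t=28: DEC y by 15): {x=15, y=-5}

Answer: {x=15, y=-5}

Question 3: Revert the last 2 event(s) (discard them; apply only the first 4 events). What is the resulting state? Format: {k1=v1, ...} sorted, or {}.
Keep first 4 events (discard last 2):
  after event 1 (t=2: SET x = 13): {x=13}
  after event 2 (t=8: INC x by 7): {x=20}
  after event 3 (t=12: DEC x by 3): {x=17}
  after event 4 (t=19: SET x = 15): {x=15}

Answer: {x=15}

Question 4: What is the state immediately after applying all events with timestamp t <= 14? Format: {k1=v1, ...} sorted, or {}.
Answer: {x=17}

Derivation:
Apply events with t <= 14 (3 events):
  after event 1 (t=2: SET x = 13): {x=13}
  after event 2 (t=8: INC x by 7): {x=20}
  after event 3 (t=12: DEC x by 3): {x=17}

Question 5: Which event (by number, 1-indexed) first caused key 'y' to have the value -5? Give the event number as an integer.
Answer: 6

Derivation:
Looking for first event where y becomes -5:
  event 5: y = 10
  event 6: y 10 -> -5  <-- first match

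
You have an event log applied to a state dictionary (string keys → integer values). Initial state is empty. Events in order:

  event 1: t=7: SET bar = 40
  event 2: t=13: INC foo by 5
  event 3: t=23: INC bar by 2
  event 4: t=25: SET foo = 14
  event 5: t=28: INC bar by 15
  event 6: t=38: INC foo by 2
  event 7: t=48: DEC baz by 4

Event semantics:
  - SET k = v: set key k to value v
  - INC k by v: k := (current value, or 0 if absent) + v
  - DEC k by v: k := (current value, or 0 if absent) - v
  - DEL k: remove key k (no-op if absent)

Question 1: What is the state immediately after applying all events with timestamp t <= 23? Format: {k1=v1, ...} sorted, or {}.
Apply events with t <= 23 (3 events):
  after event 1 (t=7: SET bar = 40): {bar=40}
  after event 2 (t=13: INC foo by 5): {bar=40, foo=5}
  after event 3 (t=23: INC bar by 2): {bar=42, foo=5}

Answer: {bar=42, foo=5}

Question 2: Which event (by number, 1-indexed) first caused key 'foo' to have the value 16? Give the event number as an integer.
Answer: 6

Derivation:
Looking for first event where foo becomes 16:
  event 2: foo = 5
  event 3: foo = 5
  event 4: foo = 14
  event 5: foo = 14
  event 6: foo 14 -> 16  <-- first match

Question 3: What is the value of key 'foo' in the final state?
Track key 'foo' through all 7 events:
  event 1 (t=7: SET bar = 40): foo unchanged
  event 2 (t=13: INC foo by 5): foo (absent) -> 5
  event 3 (t=23: INC bar by 2): foo unchanged
  event 4 (t=25: SET foo = 14): foo 5 -> 14
  event 5 (t=28: INC bar by 15): foo unchanged
  event 6 (t=38: INC foo by 2): foo 14 -> 16
  event 7 (t=48: DEC baz by 4): foo unchanged
Final: foo = 16

Answer: 16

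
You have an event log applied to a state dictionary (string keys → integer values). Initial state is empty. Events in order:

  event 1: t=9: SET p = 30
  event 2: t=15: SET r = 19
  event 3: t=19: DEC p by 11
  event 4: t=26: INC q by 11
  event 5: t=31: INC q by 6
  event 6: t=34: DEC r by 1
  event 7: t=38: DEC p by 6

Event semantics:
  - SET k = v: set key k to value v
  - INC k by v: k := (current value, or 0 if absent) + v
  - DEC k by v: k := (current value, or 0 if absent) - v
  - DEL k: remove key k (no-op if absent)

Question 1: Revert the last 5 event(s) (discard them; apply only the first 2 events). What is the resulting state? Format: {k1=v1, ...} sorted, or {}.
Answer: {p=30, r=19}

Derivation:
Keep first 2 events (discard last 5):
  after event 1 (t=9: SET p = 30): {p=30}
  after event 2 (t=15: SET r = 19): {p=30, r=19}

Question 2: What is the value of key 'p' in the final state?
Answer: 13

Derivation:
Track key 'p' through all 7 events:
  event 1 (t=9: SET p = 30): p (absent) -> 30
  event 2 (t=15: SET r = 19): p unchanged
  event 3 (t=19: DEC p by 11): p 30 -> 19
  event 4 (t=26: INC q by 11): p unchanged
  event 5 (t=31: INC q by 6): p unchanged
  event 6 (t=34: DEC r by 1): p unchanged
  event 7 (t=38: DEC p by 6): p 19 -> 13
Final: p = 13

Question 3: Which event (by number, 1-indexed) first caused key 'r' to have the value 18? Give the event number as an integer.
Looking for first event where r becomes 18:
  event 2: r = 19
  event 3: r = 19
  event 4: r = 19
  event 5: r = 19
  event 6: r 19 -> 18  <-- first match

Answer: 6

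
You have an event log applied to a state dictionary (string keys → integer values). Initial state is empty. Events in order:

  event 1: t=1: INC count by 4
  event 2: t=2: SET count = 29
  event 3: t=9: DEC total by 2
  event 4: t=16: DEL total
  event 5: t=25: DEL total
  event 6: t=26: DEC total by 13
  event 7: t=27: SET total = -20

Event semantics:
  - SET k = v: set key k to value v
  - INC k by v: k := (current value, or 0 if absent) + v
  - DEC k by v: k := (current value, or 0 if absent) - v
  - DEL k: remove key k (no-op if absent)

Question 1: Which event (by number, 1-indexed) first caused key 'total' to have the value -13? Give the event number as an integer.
Looking for first event where total becomes -13:
  event 3: total = -2
  event 4: total = (absent)
  event 6: total (absent) -> -13  <-- first match

Answer: 6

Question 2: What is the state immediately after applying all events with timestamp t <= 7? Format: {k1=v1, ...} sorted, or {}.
Apply events with t <= 7 (2 events):
  after event 1 (t=1: INC count by 4): {count=4}
  after event 2 (t=2: SET count = 29): {count=29}

Answer: {count=29}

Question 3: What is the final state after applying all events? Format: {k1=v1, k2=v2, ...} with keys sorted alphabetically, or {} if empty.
Answer: {count=29, total=-20}

Derivation:
  after event 1 (t=1: INC count by 4): {count=4}
  after event 2 (t=2: SET count = 29): {count=29}
  after event 3 (t=9: DEC total by 2): {count=29, total=-2}
  after event 4 (t=16: DEL total): {count=29}
  after event 5 (t=25: DEL total): {count=29}
  after event 6 (t=26: DEC total by 13): {count=29, total=-13}
  after event 7 (t=27: SET total = -20): {count=29, total=-20}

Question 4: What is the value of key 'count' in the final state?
Track key 'count' through all 7 events:
  event 1 (t=1: INC count by 4): count (absent) -> 4
  event 2 (t=2: SET count = 29): count 4 -> 29
  event 3 (t=9: DEC total by 2): count unchanged
  event 4 (t=16: DEL total): count unchanged
  event 5 (t=25: DEL total): count unchanged
  event 6 (t=26: DEC total by 13): count unchanged
  event 7 (t=27: SET total = -20): count unchanged
Final: count = 29

Answer: 29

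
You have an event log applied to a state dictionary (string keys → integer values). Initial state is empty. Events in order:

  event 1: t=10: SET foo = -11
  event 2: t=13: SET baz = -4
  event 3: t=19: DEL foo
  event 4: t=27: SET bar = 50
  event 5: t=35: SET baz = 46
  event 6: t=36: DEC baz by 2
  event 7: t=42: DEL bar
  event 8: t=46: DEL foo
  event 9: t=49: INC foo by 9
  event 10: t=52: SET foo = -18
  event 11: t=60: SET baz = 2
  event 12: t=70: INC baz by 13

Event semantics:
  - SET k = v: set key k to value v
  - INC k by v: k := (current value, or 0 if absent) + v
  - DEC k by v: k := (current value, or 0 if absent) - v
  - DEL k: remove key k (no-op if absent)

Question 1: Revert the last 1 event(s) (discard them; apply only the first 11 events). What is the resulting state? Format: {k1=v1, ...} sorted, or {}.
Answer: {baz=2, foo=-18}

Derivation:
Keep first 11 events (discard last 1):
  after event 1 (t=10: SET foo = -11): {foo=-11}
  after event 2 (t=13: SET baz = -4): {baz=-4, foo=-11}
  after event 3 (t=19: DEL foo): {baz=-4}
  after event 4 (t=27: SET bar = 50): {bar=50, baz=-4}
  after event 5 (t=35: SET baz = 46): {bar=50, baz=46}
  after event 6 (t=36: DEC baz by 2): {bar=50, baz=44}
  after event 7 (t=42: DEL bar): {baz=44}
  after event 8 (t=46: DEL foo): {baz=44}
  after event 9 (t=49: INC foo by 9): {baz=44, foo=9}
  after event 10 (t=52: SET foo = -18): {baz=44, foo=-18}
  after event 11 (t=60: SET baz = 2): {baz=2, foo=-18}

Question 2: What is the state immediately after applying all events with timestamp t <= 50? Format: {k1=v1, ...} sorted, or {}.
Apply events with t <= 50 (9 events):
  after event 1 (t=10: SET foo = -11): {foo=-11}
  after event 2 (t=13: SET baz = -4): {baz=-4, foo=-11}
  after event 3 (t=19: DEL foo): {baz=-4}
  after event 4 (t=27: SET bar = 50): {bar=50, baz=-4}
  after event 5 (t=35: SET baz = 46): {bar=50, baz=46}
  after event 6 (t=36: DEC baz by 2): {bar=50, baz=44}
  after event 7 (t=42: DEL bar): {baz=44}
  after event 8 (t=46: DEL foo): {baz=44}
  after event 9 (t=49: INC foo by 9): {baz=44, foo=9}

Answer: {baz=44, foo=9}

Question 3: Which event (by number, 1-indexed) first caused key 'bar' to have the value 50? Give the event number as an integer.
Answer: 4

Derivation:
Looking for first event where bar becomes 50:
  event 4: bar (absent) -> 50  <-- first match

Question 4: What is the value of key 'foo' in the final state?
Track key 'foo' through all 12 events:
  event 1 (t=10: SET foo = -11): foo (absent) -> -11
  event 2 (t=13: SET baz = -4): foo unchanged
  event 3 (t=19: DEL foo): foo -11 -> (absent)
  event 4 (t=27: SET bar = 50): foo unchanged
  event 5 (t=35: SET baz = 46): foo unchanged
  event 6 (t=36: DEC baz by 2): foo unchanged
  event 7 (t=42: DEL bar): foo unchanged
  event 8 (t=46: DEL foo): foo (absent) -> (absent)
  event 9 (t=49: INC foo by 9): foo (absent) -> 9
  event 10 (t=52: SET foo = -18): foo 9 -> -18
  event 11 (t=60: SET baz = 2): foo unchanged
  event 12 (t=70: INC baz by 13): foo unchanged
Final: foo = -18

Answer: -18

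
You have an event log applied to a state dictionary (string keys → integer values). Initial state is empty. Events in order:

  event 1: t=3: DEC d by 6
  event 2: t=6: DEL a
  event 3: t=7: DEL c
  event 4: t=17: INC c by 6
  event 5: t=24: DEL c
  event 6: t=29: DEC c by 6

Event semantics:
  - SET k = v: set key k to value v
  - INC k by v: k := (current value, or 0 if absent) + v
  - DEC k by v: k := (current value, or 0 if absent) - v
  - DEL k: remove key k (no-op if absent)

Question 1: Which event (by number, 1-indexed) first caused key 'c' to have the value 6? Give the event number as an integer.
Answer: 4

Derivation:
Looking for first event where c becomes 6:
  event 4: c (absent) -> 6  <-- first match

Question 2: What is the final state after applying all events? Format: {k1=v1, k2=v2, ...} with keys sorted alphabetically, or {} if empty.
  after event 1 (t=3: DEC d by 6): {d=-6}
  after event 2 (t=6: DEL a): {d=-6}
  after event 3 (t=7: DEL c): {d=-6}
  after event 4 (t=17: INC c by 6): {c=6, d=-6}
  after event 5 (t=24: DEL c): {d=-6}
  after event 6 (t=29: DEC c by 6): {c=-6, d=-6}

Answer: {c=-6, d=-6}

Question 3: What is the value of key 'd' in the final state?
Answer: -6

Derivation:
Track key 'd' through all 6 events:
  event 1 (t=3: DEC d by 6): d (absent) -> -6
  event 2 (t=6: DEL a): d unchanged
  event 3 (t=7: DEL c): d unchanged
  event 4 (t=17: INC c by 6): d unchanged
  event 5 (t=24: DEL c): d unchanged
  event 6 (t=29: DEC c by 6): d unchanged
Final: d = -6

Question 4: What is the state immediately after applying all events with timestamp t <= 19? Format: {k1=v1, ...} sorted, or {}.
Apply events with t <= 19 (4 events):
  after event 1 (t=3: DEC d by 6): {d=-6}
  after event 2 (t=6: DEL a): {d=-6}
  after event 3 (t=7: DEL c): {d=-6}
  after event 4 (t=17: INC c by 6): {c=6, d=-6}

Answer: {c=6, d=-6}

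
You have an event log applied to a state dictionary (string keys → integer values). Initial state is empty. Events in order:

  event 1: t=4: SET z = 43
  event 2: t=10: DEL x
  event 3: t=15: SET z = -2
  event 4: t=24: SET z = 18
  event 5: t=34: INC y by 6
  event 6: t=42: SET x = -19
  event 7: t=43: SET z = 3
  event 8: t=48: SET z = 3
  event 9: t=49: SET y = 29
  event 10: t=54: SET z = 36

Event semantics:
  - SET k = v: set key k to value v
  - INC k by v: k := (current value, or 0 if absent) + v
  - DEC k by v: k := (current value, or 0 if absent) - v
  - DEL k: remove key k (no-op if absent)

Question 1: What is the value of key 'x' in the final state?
Answer: -19

Derivation:
Track key 'x' through all 10 events:
  event 1 (t=4: SET z = 43): x unchanged
  event 2 (t=10: DEL x): x (absent) -> (absent)
  event 3 (t=15: SET z = -2): x unchanged
  event 4 (t=24: SET z = 18): x unchanged
  event 5 (t=34: INC y by 6): x unchanged
  event 6 (t=42: SET x = -19): x (absent) -> -19
  event 7 (t=43: SET z = 3): x unchanged
  event 8 (t=48: SET z = 3): x unchanged
  event 9 (t=49: SET y = 29): x unchanged
  event 10 (t=54: SET z = 36): x unchanged
Final: x = -19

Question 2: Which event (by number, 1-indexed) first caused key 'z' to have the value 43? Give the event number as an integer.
Answer: 1

Derivation:
Looking for first event where z becomes 43:
  event 1: z (absent) -> 43  <-- first match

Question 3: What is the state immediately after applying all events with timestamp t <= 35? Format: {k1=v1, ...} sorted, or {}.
Answer: {y=6, z=18}

Derivation:
Apply events with t <= 35 (5 events):
  after event 1 (t=4: SET z = 43): {z=43}
  after event 2 (t=10: DEL x): {z=43}
  after event 3 (t=15: SET z = -2): {z=-2}
  after event 4 (t=24: SET z = 18): {z=18}
  after event 5 (t=34: INC y by 6): {y=6, z=18}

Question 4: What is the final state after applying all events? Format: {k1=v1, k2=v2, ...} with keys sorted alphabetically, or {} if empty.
Answer: {x=-19, y=29, z=36}

Derivation:
  after event 1 (t=4: SET z = 43): {z=43}
  after event 2 (t=10: DEL x): {z=43}
  after event 3 (t=15: SET z = -2): {z=-2}
  after event 4 (t=24: SET z = 18): {z=18}
  after event 5 (t=34: INC y by 6): {y=6, z=18}
  after event 6 (t=42: SET x = -19): {x=-19, y=6, z=18}
  after event 7 (t=43: SET z = 3): {x=-19, y=6, z=3}
  after event 8 (t=48: SET z = 3): {x=-19, y=6, z=3}
  after event 9 (t=49: SET y = 29): {x=-19, y=29, z=3}
  after event 10 (t=54: SET z = 36): {x=-19, y=29, z=36}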